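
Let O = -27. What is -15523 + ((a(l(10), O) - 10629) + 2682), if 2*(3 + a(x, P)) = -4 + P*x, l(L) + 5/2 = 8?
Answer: -94197/4 ≈ -23549.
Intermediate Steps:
l(L) = 11/2 (l(L) = -5/2 + 8 = 11/2)
a(x, P) = -5 + P*x/2 (a(x, P) = -3 + (-4 + P*x)/2 = -3 + (-2 + P*x/2) = -5 + P*x/2)
-15523 + ((a(l(10), O) - 10629) + 2682) = -15523 + (((-5 + (½)*(-27)*(11/2)) - 10629) + 2682) = -15523 + (((-5 - 297/4) - 10629) + 2682) = -15523 + ((-317/4 - 10629) + 2682) = -15523 + (-42833/4 + 2682) = -15523 - 32105/4 = -94197/4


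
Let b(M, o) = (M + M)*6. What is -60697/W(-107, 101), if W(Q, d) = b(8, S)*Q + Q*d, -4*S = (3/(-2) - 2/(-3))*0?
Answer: 60697/21079 ≈ 2.8795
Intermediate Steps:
S = 0 (S = -(3/(-2) - 2/(-3))*0/4 = -(3*(-1/2) - 2*(-1/3))*0/4 = -(-3/2 + 2/3)*0/4 = -(-5)*0/24 = -1/4*0 = 0)
b(M, o) = 12*M (b(M, o) = (2*M)*6 = 12*M)
W(Q, d) = 96*Q + Q*d (W(Q, d) = (12*8)*Q + Q*d = 96*Q + Q*d)
-60697/W(-107, 101) = -60697*(-1/(107*(96 + 101))) = -60697/((-107*197)) = -60697/(-21079) = -60697*(-1/21079) = 60697/21079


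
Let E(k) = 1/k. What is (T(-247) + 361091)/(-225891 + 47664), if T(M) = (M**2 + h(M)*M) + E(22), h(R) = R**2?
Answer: 15344605/186714 ≈ 82.182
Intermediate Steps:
T(M) = 1/22 + M**2 + M**3 (T(M) = (M**2 + M**2*M) + 1/22 = (M**2 + M**3) + 1/22 = 1/22 + M**2 + M**3)
(T(-247) + 361091)/(-225891 + 47664) = ((1/22 + (-247)**2 + (-247)**3) + 361091)/(-225891 + 47664) = ((1/22 + 61009 - 15069223) + 361091)/(-178227) = (-330180707/22 + 361091)*(-1/178227) = -322236705/22*(-1/178227) = 15344605/186714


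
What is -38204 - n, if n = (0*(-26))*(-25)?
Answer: -38204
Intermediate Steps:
n = 0 (n = 0*(-25) = 0)
-38204 - n = -38204 - 1*0 = -38204 + 0 = -38204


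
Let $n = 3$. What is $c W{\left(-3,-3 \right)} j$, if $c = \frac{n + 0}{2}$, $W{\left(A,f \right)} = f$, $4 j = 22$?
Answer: $- \frac{99}{4} \approx -24.75$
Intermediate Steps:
$j = \frac{11}{2}$ ($j = \frac{1}{4} \cdot 22 = \frac{11}{2} \approx 5.5$)
$c = \frac{3}{2}$ ($c = \frac{3 + 0}{2} = 3 \cdot \frac{1}{2} = \frac{3}{2} \approx 1.5$)
$c W{\left(-3,-3 \right)} j = \frac{3}{2} \left(-3\right) \frac{11}{2} = \left(- \frac{9}{2}\right) \frac{11}{2} = - \frac{99}{4}$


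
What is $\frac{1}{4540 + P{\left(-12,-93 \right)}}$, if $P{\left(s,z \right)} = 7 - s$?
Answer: $\frac{1}{4559} \approx 0.00021935$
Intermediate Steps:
$\frac{1}{4540 + P{\left(-12,-93 \right)}} = \frac{1}{4540 + \left(7 - -12\right)} = \frac{1}{4540 + \left(7 + 12\right)} = \frac{1}{4540 + 19} = \frac{1}{4559}$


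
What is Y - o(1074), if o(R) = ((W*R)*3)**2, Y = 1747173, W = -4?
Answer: -164353371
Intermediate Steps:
o(R) = 144*R**2 (o(R) = (-4*R*3)**2 = (-12*R)**2 = 144*R**2)
Y - o(1074) = 1747173 - 144*1074**2 = 1747173 - 144*1153476 = 1747173 - 1*166100544 = 1747173 - 166100544 = -164353371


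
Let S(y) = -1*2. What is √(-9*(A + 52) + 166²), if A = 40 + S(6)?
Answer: √26746 ≈ 163.54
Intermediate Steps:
S(y) = -2
A = 38 (A = 40 - 2 = 38)
√(-9*(A + 52) + 166²) = √(-9*(38 + 52) + 166²) = √(-9*90 + 27556) = √(-810 + 27556) = √26746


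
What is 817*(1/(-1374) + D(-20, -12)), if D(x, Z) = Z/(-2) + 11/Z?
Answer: 11411039/2748 ≈ 4152.5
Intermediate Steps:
D(x, Z) = 11/Z - Z/2 (D(x, Z) = Z*(-½) + 11/Z = -Z/2 + 11/Z = 11/Z - Z/2)
817*(1/(-1374) + D(-20, -12)) = 817*(1/(-1374) + (11/(-12) - ½*(-12))) = 817*(-1/1374 + (11*(-1/12) + 6)) = 817*(-1/1374 + (-11/12 + 6)) = 817*(-1/1374 + 61/12) = 817*(13967/2748) = 11411039/2748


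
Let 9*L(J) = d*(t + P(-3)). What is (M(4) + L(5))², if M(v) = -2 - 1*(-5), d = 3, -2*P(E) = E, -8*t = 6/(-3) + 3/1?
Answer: 6889/576 ≈ 11.960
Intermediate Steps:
t = -⅛ (t = -(6/(-3) + 3/1)/8 = -(6*(-⅓) + 3*1)/8 = -(-2 + 3)/8 = -⅛*1 = -⅛ ≈ -0.12500)
P(E) = -E/2
L(J) = 11/24 (L(J) = (3*(-⅛ - ½*(-3)))/9 = (3*(-⅛ + 3/2))/9 = (3*(11/8))/9 = (⅑)*(33/8) = 11/24)
M(v) = 3 (M(v) = -2 + 5 = 3)
(M(4) + L(5))² = (3 + 11/24)² = (83/24)² = 6889/576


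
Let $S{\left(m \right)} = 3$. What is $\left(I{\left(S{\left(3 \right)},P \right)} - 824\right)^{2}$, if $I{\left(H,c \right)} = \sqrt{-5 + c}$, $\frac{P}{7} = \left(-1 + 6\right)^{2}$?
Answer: $\left(824 - \sqrt{170}\right)^{2} \approx 6.5766 \cdot 10^{5}$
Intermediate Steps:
$P = 175$ ($P = 7 \left(-1 + 6\right)^{2} = 7 \cdot 5^{2} = 7 \cdot 25 = 175$)
$\left(I{\left(S{\left(3 \right)},P \right)} - 824\right)^{2} = \left(\sqrt{-5 + 175} - 824\right)^{2} = \left(\sqrt{170} - 824\right)^{2} = \left(-824 + \sqrt{170}\right)^{2}$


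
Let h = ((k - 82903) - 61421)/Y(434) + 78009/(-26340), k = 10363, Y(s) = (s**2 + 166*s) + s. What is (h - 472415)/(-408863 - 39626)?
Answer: 540948094464941/513547379436140 ≈ 1.0534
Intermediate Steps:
Y(s) = s**2 + 167*s
h = -3979322041/1145061260 (h = ((10363 - 82903) - 61421)/((434*(167 + 434))) + 78009/(-26340) = (-72540 - 61421)/((434*601)) + 78009*(-1/26340) = -133961/260834 - 26003/8780 = -3979322041/1145061260 ≈ -3.4752)
(h - 472415)/(-408863 - 39626) = (-3979322041/1145061260 - 472415)/(-408863 - 39626) = -540948094464941/1145061260/(-448489) = -540948094464941/1145061260*(-1/448489) = 540948094464941/513547379436140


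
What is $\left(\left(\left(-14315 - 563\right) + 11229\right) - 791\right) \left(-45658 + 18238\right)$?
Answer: $121744800$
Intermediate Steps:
$\left(\left(\left(-14315 - 563\right) + 11229\right) - 791\right) \left(-45658 + 18238\right) = \left(\left(-14878 + 11229\right) - 791\right) \left(-27420\right) = \left(-3649 - 791\right) \left(-27420\right) = \left(-4440\right) \left(-27420\right) = 121744800$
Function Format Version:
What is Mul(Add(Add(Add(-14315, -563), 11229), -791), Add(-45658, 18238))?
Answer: 121744800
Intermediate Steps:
Mul(Add(Add(Add(-14315, -563), 11229), -791), Add(-45658, 18238)) = Mul(Add(Add(-14878, 11229), -791), -27420) = Mul(Add(-3649, -791), -27420) = Mul(-4440, -27420) = 121744800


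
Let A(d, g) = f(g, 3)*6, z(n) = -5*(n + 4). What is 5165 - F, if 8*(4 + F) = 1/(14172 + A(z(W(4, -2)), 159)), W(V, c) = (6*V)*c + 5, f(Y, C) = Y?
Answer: 625490351/121008 ≈ 5169.0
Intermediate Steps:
W(V, c) = 5 + 6*V*c (W(V, c) = 6*V*c + 5 = 5 + 6*V*c)
z(n) = -20 - 5*n (z(n) = -5*(4 + n) = -20 - 5*n)
A(d, g) = 6*g (A(d, g) = g*6 = 6*g)
F = -484031/121008 (F = -4 + 1/(8*(14172 + 6*159)) = -4 + 1/(8*(14172 + 954)) = -4 + (⅛)/15126 = -4 + (⅛)*(1/15126) = -4 + 1/121008 = -484031/121008 ≈ -4.0000)
5165 - F = 5165 - 1*(-484031/121008) = 5165 + 484031/121008 = 625490351/121008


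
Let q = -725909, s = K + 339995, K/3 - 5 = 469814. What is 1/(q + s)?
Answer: 1/1023543 ≈ 9.7700e-7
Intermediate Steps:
K = 1409457 (K = 15 + 3*469814 = 15 + 1409442 = 1409457)
s = 1749452 (s = 1409457 + 339995 = 1749452)
1/(q + s) = 1/(-725909 + 1749452) = 1/1023543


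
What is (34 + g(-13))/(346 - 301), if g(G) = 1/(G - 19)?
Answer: 1087/1440 ≈ 0.75486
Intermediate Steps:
g(G) = 1/(-19 + G)
(34 + g(-13))/(346 - 301) = (34 + 1/(-19 - 13))/(346 - 301) = (34 + 1/(-32))/45 = (34 - 1/32)*(1/45) = (1087/32)*(1/45) = 1087/1440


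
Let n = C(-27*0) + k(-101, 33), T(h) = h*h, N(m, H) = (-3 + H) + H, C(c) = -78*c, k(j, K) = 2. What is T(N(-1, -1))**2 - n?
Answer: 623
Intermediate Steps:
N(m, H) = -3 + 2*H
T(h) = h**2
n = 2 (n = -(-2106)*0 + 2 = -78*0 + 2 = 0 + 2 = 2)
T(N(-1, -1))**2 - n = ((-3 + 2*(-1))**2)**2 - 1*2 = ((-3 - 2)**2)**2 - 2 = ((-5)**2)**2 - 2 = 25**2 - 2 = 625 - 2 = 623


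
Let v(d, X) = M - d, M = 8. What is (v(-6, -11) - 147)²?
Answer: 17689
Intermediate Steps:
v(d, X) = 8 - d
(v(-6, -11) - 147)² = ((8 - 1*(-6)) - 147)² = ((8 + 6) - 147)² = (14 - 147)² = (-133)² = 17689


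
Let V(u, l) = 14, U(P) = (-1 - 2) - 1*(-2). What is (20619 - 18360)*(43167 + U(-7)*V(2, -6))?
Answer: 97482627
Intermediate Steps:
U(P) = -1 (U(P) = -3 + 2 = -1)
(20619 - 18360)*(43167 + U(-7)*V(2, -6)) = (20619 - 18360)*(43167 - 1*14) = 2259*(43167 - 14) = 2259*43153 = 97482627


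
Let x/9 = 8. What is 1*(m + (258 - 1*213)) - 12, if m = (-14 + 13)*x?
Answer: -39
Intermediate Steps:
x = 72 (x = 9*8 = 72)
m = -72 (m = (-14 + 13)*72 = -1*72 = -72)
1*(m + (258 - 1*213)) - 12 = 1*(-72 + (258 - 1*213)) - 12 = 1*(-72 + (258 - 213)) - 12 = 1*(-72 + 45) - 12 = 1*(-27) - 12 = -27 - 12 = -39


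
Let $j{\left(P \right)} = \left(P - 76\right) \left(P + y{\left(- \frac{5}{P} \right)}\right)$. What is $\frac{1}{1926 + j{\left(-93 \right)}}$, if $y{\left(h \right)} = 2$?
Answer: $\frac{1}{17305} \approx 5.7787 \cdot 10^{-5}$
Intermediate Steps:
$j{\left(P \right)} = \left(-76 + P\right) \left(2 + P\right)$ ($j{\left(P \right)} = \left(P - 76\right) \left(P + 2\right) = \left(-76 + P\right) \left(2 + P\right)$)
$\frac{1}{1926 + j{\left(-93 \right)}} = \frac{1}{1926 - \left(-6730 - 8649\right)} = \frac{1}{1926 + \left(-152 + 8649 + 6882\right)} = \frac{1}{1926 + 15379} = \frac{1}{17305}$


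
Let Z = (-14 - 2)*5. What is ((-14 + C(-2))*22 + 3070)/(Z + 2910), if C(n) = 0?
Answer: 1381/1415 ≈ 0.97597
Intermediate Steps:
Z = -80 (Z = -16*5 = -80)
((-14 + C(-2))*22 + 3070)/(Z + 2910) = ((-14 + 0)*22 + 3070)/(-80 + 2910) = (-14*22 + 3070)/2830 = (-308 + 3070)*(1/2830) = 2762*(1/2830) = 1381/1415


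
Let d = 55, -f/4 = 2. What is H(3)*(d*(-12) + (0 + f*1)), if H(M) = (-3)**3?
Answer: 18036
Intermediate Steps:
f = -8 (f = -4*2 = -8)
H(M) = -27
H(3)*(d*(-12) + (0 + f*1)) = -27*(55*(-12) + (0 - 8*1)) = -27*(-660 + (0 - 8)) = -27*(-660 - 8) = -27*(-668) = 18036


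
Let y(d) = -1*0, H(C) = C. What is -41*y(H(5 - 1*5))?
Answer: 0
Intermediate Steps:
y(d) = 0
-41*y(H(5 - 1*5)) = -41*0 = 0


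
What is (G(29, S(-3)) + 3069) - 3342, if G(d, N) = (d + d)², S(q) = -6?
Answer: 3091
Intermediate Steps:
G(d, N) = 4*d² (G(d, N) = (2*d)² = 4*d²)
(G(29, S(-3)) + 3069) - 3342 = (4*29² + 3069) - 3342 = (4*841 + 3069) - 3342 = (3364 + 3069) - 3342 = 6433 - 3342 = 3091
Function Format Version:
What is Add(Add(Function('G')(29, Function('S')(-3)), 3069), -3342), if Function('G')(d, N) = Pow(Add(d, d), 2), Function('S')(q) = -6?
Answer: 3091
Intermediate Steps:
Function('G')(d, N) = Mul(4, Pow(d, 2)) (Function('G')(d, N) = Pow(Mul(2, d), 2) = Mul(4, Pow(d, 2)))
Add(Add(Function('G')(29, Function('S')(-3)), 3069), -3342) = Add(Add(Mul(4, Pow(29, 2)), 3069), -3342) = Add(Add(Mul(4, 841), 3069), -3342) = Add(Add(3364, 3069), -3342) = Add(6433, -3342) = 3091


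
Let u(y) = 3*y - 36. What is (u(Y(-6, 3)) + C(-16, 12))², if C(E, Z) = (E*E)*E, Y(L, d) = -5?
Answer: 17197609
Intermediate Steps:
u(y) = -36 + 3*y
C(E, Z) = E³ (C(E, Z) = E²*E = E³)
(u(Y(-6, 3)) + C(-16, 12))² = ((-36 + 3*(-5)) + (-16)³)² = ((-36 - 15) - 4096)² = (-51 - 4096)² = (-4147)² = 17197609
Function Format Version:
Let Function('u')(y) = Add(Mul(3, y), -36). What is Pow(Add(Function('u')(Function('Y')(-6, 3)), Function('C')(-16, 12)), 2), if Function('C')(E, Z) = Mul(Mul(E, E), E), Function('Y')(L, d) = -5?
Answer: 17197609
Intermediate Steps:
Function('u')(y) = Add(-36, Mul(3, y))
Function('C')(E, Z) = Pow(E, 3) (Function('C')(E, Z) = Mul(Pow(E, 2), E) = Pow(E, 3))
Pow(Add(Function('u')(Function('Y')(-6, 3)), Function('C')(-16, 12)), 2) = Pow(Add(Add(-36, Mul(3, -5)), Pow(-16, 3)), 2) = Pow(Add(Add(-36, -15), -4096), 2) = Pow(Add(-51, -4096), 2) = Pow(-4147, 2) = 17197609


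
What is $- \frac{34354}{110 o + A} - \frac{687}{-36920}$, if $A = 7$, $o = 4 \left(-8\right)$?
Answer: $\frac{1270763111}{129699960} \approx 9.7977$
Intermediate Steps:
$o = -32$
$- \frac{34354}{110 o + A} - \frac{687}{-36920} = - \frac{34354}{110 \left(-32\right) + 7} - \frac{687}{-36920} = - \frac{34354}{-3520 + 7} - - \frac{687}{36920} = - \frac{34354}{-3513} + \frac{687}{36920} = \left(-34354\right) \left(- \frac{1}{3513}\right) + \frac{687}{36920} = \frac{34354}{3513} + \frac{687}{36920} = \frac{1270763111}{129699960}$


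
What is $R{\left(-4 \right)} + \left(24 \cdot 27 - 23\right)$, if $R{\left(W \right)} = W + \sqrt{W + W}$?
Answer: $621 + 2 i \sqrt{2} \approx 621.0 + 2.8284 i$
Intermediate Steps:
$R{\left(W \right)} = W + \sqrt{2} \sqrt{W}$ ($R{\left(W \right)} = W + \sqrt{2 W} = W + \sqrt{2} \sqrt{W}$)
$R{\left(-4 \right)} + \left(24 \cdot 27 - 23\right) = \left(-4 + \sqrt{2} \sqrt{-4}\right) + \left(24 \cdot 27 - 23\right) = \left(-4 + \sqrt{2} \cdot 2 i\right) + \left(648 - 23\right) = \left(-4 + 2 i \sqrt{2}\right) + 625 = 621 + 2 i \sqrt{2}$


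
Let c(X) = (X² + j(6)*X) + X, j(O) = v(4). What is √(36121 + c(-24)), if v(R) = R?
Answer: √36577 ≈ 191.25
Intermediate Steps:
j(O) = 4
c(X) = X² + 5*X (c(X) = (X² + 4*X) + X = X² + 5*X)
√(36121 + c(-24)) = √(36121 - 24*(5 - 24)) = √(36121 - 24*(-19)) = √(36121 + 456) = √36577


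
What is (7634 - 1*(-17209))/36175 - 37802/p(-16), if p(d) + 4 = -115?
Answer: 1370443667/4304825 ≈ 318.35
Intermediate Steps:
p(d) = -119 (p(d) = -4 - 115 = -119)
(7634 - 1*(-17209))/36175 - 37802/p(-16) = (7634 - 1*(-17209))/36175 - 37802/(-119) = (7634 + 17209)*(1/36175) - 37802*(-1/119) = 24843*(1/36175) + 37802/119 = 24843/36175 + 37802/119 = 1370443667/4304825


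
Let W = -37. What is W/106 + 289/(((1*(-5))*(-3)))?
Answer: 30079/1590 ≈ 18.918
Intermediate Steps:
W/106 + 289/(((1*(-5))*(-3))) = -37/106 + 289/(((1*(-5))*(-3))) = -37*1/106 + 289/((-5*(-3))) = -37/106 + 289/15 = 30079/1590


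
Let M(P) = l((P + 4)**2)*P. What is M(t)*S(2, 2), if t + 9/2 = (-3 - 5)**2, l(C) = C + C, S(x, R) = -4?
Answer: -1919351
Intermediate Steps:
l(C) = 2*C
t = 119/2 (t = -9/2 + (-3 - 5)**2 = -9/2 + (-8)**2 = -9/2 + 64 = 119/2 ≈ 59.500)
M(P) = 2*P*(4 + P)**2 (M(P) = (2*(P + 4)**2)*P = (2*(4 + P)**2)*P = 2*P*(4 + P)**2)
M(t)*S(2, 2) = (2*(119/2)*(4 + 119/2)**2)*(-4) = (2*(119/2)*(127/2)**2)*(-4) = (2*(119/2)*(16129/4))*(-4) = (1919351/4)*(-4) = -1919351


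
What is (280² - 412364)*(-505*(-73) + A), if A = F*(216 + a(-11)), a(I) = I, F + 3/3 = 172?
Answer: -24018690880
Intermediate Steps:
F = 171 (F = -1 + 172 = 171)
A = 35055 (A = 171*(216 - 11) = 171*205 = 35055)
(280² - 412364)*(-505*(-73) + A) = (280² - 412364)*(-505*(-73) + 35055) = (78400 - 412364)*(36865 + 35055) = -333964*71920 = -24018690880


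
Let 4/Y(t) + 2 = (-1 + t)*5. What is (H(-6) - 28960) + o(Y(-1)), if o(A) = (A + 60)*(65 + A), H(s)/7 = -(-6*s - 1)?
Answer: -228119/9 ≈ -25347.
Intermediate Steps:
Y(t) = 4/(-7 + 5*t) (Y(t) = 4/(-2 + (-1 + t)*5) = 4/(-2 + (-5 + 5*t)) = 4/(-7 + 5*t))
H(s) = 7 + 42*s (H(s) = 7*(-(-6*s - 1)) = 7*(-(-1 - 6*s)) = 7*(1 + 6*s) = 7 + 42*s)
o(A) = (60 + A)*(65 + A)
(H(-6) - 28960) + o(Y(-1)) = ((7 + 42*(-6)) - 28960) + (3900 + (4/(-7 + 5*(-1)))**2 + 125*(4/(-7 + 5*(-1)))) = ((7 - 252) - 28960) + (3900 + (4/(-7 - 5))**2 + 125*(4/(-7 - 5))) = (-245 - 28960) + (3900 + (4/(-12))**2 + 125*(4/(-12))) = -29205 + (3900 + (4*(-1/12))**2 + 125*(4*(-1/12))) = -29205 + (3900 + (-1/3)**2 + 125*(-1/3)) = -29205 + (3900 + 1/9 - 125/3) = -29205 + 34726/9 = -228119/9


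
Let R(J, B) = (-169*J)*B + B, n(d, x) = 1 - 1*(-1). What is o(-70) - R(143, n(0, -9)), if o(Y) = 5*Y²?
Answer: 72832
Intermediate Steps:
n(d, x) = 2 (n(d, x) = 1 + 1 = 2)
R(J, B) = B - 169*B*J (R(J, B) = -169*B*J + B = B - 169*B*J)
o(-70) - R(143, n(0, -9)) = 5*(-70)² - 2*(1 - 169*143) = 5*4900 - 2*(1 - 24167) = 24500 - 2*(-24166) = 24500 - 1*(-48332) = 24500 + 48332 = 72832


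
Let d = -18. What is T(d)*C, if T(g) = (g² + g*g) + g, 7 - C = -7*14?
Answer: 66150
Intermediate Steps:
C = 105 (C = 7 - (-7)*14 = 7 - 1*(-98) = 7 + 98 = 105)
T(g) = g + 2*g² (T(g) = (g² + g²) + g = 2*g² + g = g + 2*g²)
T(d)*C = -18*(1 + 2*(-18))*105 = -18*(1 - 36)*105 = -18*(-35)*105 = 630*105 = 66150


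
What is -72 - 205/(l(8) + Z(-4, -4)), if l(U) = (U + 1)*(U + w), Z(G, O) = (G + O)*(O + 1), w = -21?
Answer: -6491/93 ≈ -69.796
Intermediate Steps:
Z(G, O) = (1 + O)*(G + O) (Z(G, O) = (G + O)*(1 + O) = (1 + O)*(G + O))
l(U) = (1 + U)*(-21 + U) (l(U) = (U + 1)*(U - 21) = (1 + U)*(-21 + U))
-72 - 205/(l(8) + Z(-4, -4)) = -72 - 205/((-21 + 8² - 20*8) + (-4 - 4 + (-4)² - 4*(-4))) = -72 - 205/((-21 + 64 - 160) + (-4 - 4 + 16 + 16)) = -72 - 205/(-117 + 24) = -72 - 205/(-93) = -72 - 205*(-1/93) = -72 + 205/93 = -6491/93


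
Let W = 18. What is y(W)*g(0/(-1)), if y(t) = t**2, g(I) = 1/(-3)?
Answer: -108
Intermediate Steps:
g(I) = -1/3
y(W)*g(0/(-1)) = 18**2*(-1/3) = 324*(-1/3) = -108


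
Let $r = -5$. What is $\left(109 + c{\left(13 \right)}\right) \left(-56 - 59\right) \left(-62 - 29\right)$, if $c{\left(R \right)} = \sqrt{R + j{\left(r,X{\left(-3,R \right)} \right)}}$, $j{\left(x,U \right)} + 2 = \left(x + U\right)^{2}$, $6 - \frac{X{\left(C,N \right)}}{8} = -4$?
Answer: $1140685 + 20930 \sqrt{1409} \approx 1.9263 \cdot 10^{6}$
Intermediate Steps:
$X{\left(C,N \right)} = 80$ ($X{\left(C,N \right)} = 48 - -32 = 48 + 32 = 80$)
$j{\left(x,U \right)} = -2 + \left(U + x\right)^{2}$ ($j{\left(x,U \right)} = -2 + \left(x + U\right)^{2} = -2 + \left(U + x\right)^{2}$)
$c{\left(R \right)} = \sqrt{5623 + R}$ ($c{\left(R \right)} = \sqrt{R - \left(2 - \left(80 - 5\right)^{2}\right)} = \sqrt{R - \left(2 - 75^{2}\right)} = \sqrt{R + \left(-2 + 5625\right)} = \sqrt{R + 5623} = \sqrt{5623 + R}$)
$\left(109 + c{\left(13 \right)}\right) \left(-56 - 59\right) \left(-62 - 29\right) = \left(109 + \sqrt{5623 + 13}\right) \left(-56 - 59\right) \left(-62 - 29\right) = \left(109 + \sqrt{5636}\right) \left(\left(-115\right) \left(-91\right)\right) = \left(109 + 2 \sqrt{1409}\right) 10465 = 1140685 + 20930 \sqrt{1409}$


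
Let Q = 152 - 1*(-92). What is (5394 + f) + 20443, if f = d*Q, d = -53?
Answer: 12905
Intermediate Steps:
Q = 244 (Q = 152 + 92 = 244)
f = -12932 (f = -53*244 = -12932)
(5394 + f) + 20443 = (5394 - 12932) + 20443 = -7538 + 20443 = 12905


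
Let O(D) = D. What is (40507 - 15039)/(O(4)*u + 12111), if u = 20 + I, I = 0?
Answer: 25468/12191 ≈ 2.0891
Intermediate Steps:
u = 20 (u = 20 + 0 = 20)
(40507 - 15039)/(O(4)*u + 12111) = (40507 - 15039)/(4*20 + 12111) = 25468/(80 + 12111) = 25468/12191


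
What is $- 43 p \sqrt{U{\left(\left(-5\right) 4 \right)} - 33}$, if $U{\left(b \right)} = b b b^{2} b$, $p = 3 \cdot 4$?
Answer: $- 516 i \sqrt{3200033} \approx - 9.2305 \cdot 10^{5} i$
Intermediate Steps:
$p = 12$
$U{\left(b \right)} = b^{5}$ ($U{\left(b \right)} = b^{2} b^{2} b = b^{4} b = b^{5}$)
$- 43 p \sqrt{U{\left(\left(-5\right) 4 \right)} - 33} = \left(-43\right) 12 \sqrt{\left(\left(-5\right) 4\right)^{5} - 33} = - 516 \sqrt{\left(-20\right)^{5} - 33} = - 516 \sqrt{-3200000 - 33} = - 516 \sqrt{-3200033} = - 516 i \sqrt{3200033}$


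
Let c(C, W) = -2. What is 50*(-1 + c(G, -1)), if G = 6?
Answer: -150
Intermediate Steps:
50*(-1 + c(G, -1)) = 50*(-1 - 2) = 50*(-3) = -150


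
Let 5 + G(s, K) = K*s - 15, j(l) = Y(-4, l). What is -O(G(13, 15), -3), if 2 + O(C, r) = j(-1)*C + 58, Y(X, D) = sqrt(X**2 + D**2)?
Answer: -56 - 175*sqrt(17) ≈ -777.54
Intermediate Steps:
Y(X, D) = sqrt(D**2 + X**2)
j(l) = sqrt(16 + l**2) (j(l) = sqrt(l**2 + (-4)**2) = sqrt(l**2 + 16) = sqrt(16 + l**2))
G(s, K) = -20 + K*s (G(s, K) = -5 + (K*s - 15) = -5 + (-15 + K*s) = -20 + K*s)
O(C, r) = 56 + C*sqrt(17) (O(C, r) = -2 + (sqrt(16 + (-1)**2)*C + 58) = -2 + (sqrt(16 + 1)*C + 58) = -2 + (sqrt(17)*C + 58) = -2 + (C*sqrt(17) + 58) = -2 + (58 + C*sqrt(17)) = 56 + C*sqrt(17))
-O(G(13, 15), -3) = -(56 + (-20 + 15*13)*sqrt(17)) = -(56 + (-20 + 195)*sqrt(17)) = -(56 + 175*sqrt(17)) = -56 - 175*sqrt(17)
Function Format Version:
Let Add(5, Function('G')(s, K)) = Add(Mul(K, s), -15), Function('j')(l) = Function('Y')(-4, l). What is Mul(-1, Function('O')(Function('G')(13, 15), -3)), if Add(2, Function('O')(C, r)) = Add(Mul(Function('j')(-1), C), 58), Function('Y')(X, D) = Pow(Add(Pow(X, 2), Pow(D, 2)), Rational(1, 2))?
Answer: Add(-56, Mul(-175, Pow(17, Rational(1, 2)))) ≈ -777.54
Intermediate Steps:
Function('Y')(X, D) = Pow(Add(Pow(D, 2), Pow(X, 2)), Rational(1, 2))
Function('j')(l) = Pow(Add(16, Pow(l, 2)), Rational(1, 2)) (Function('j')(l) = Pow(Add(Pow(l, 2), Pow(-4, 2)), Rational(1, 2)) = Pow(Add(Pow(l, 2), 16), Rational(1, 2)) = Pow(Add(16, Pow(l, 2)), Rational(1, 2)))
Function('G')(s, K) = Add(-20, Mul(K, s)) (Function('G')(s, K) = Add(-5, Add(Mul(K, s), -15)) = Add(-5, Add(-15, Mul(K, s))) = Add(-20, Mul(K, s)))
Function('O')(C, r) = Add(56, Mul(C, Pow(17, Rational(1, 2)))) (Function('O')(C, r) = Add(-2, Add(Mul(Pow(Add(16, Pow(-1, 2)), Rational(1, 2)), C), 58)) = Add(-2, Add(Mul(Pow(Add(16, 1), Rational(1, 2)), C), 58)) = Add(-2, Add(Mul(Pow(17, Rational(1, 2)), C), 58)) = Add(-2, Add(Mul(C, Pow(17, Rational(1, 2))), 58)) = Add(-2, Add(58, Mul(C, Pow(17, Rational(1, 2))))) = Add(56, Mul(C, Pow(17, Rational(1, 2)))))
Mul(-1, Function('O')(Function('G')(13, 15), -3)) = Mul(-1, Add(56, Mul(Add(-20, Mul(15, 13)), Pow(17, Rational(1, 2))))) = Mul(-1, Add(56, Mul(Add(-20, 195), Pow(17, Rational(1, 2))))) = Mul(-1, Add(56, Mul(175, Pow(17, Rational(1, 2))))) = Add(-56, Mul(-175, Pow(17, Rational(1, 2))))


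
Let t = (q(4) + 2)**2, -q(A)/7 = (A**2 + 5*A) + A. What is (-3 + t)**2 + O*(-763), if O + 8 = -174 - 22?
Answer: 5972508613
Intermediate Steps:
O = -204 (O = -8 + (-174 - 22) = -8 - 196 = -204)
q(A) = -42*A - 7*A**2 (q(A) = -7*((A**2 + 5*A) + A) = -7*(A**2 + 6*A) = -42*A - 7*A**2)
t = 77284 (t = (-7*4*(6 + 4) + 2)**2 = (-7*4*10 + 2)**2 = (-280 + 2)**2 = (-278)**2 = 77284)
(-3 + t)**2 + O*(-763) = (-3 + 77284)**2 - 204*(-763) = 77281**2 + 155652 = 5972352961 + 155652 = 5972508613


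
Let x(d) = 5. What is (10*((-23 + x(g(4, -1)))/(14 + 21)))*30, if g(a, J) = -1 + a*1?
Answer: -1080/7 ≈ -154.29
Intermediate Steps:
g(a, J) = -1 + a
(10*((-23 + x(g(4, -1)))/(14 + 21)))*30 = (10*((-23 + 5)/(14 + 21)))*30 = (10*(-18/35))*30 = -36/7*30 = -1080/7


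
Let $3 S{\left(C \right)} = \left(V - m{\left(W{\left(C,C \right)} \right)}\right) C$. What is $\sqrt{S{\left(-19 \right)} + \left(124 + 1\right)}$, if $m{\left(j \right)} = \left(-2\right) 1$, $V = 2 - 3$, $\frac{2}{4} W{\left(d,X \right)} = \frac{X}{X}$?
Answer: $\frac{2 \sqrt{267}}{3} \approx 10.893$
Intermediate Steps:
$W{\left(d,X \right)} = 2$ ($W{\left(d,X \right)} = 2 \frac{X}{X} = 2 \cdot 1 = 2$)
$V = -1$ ($V = 2 - 3 = -1$)
$m{\left(j \right)} = -2$
$S{\left(C \right)} = \frac{C}{3}$ ($S{\left(C \right)} = \frac{\left(-1 - -2\right) C}{3} = \frac{\left(-1 + 2\right) C}{3} = \frac{1 C}{3} = \frac{C}{3}$)
$\sqrt{S{\left(-19 \right)} + \left(124 + 1\right)} = \sqrt{\frac{1}{3} \left(-19\right) + \left(124 + 1\right)} = \sqrt{- \frac{19}{3} + 125} = \sqrt{\frac{356}{3}} = \frac{2 \sqrt{267}}{3}$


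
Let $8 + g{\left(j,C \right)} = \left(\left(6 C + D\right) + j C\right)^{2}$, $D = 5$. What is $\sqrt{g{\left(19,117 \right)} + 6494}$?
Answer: $\sqrt{8591386} \approx 2931.1$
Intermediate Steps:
$g{\left(j,C \right)} = -8 + \left(5 + 6 C + C j\right)^{2}$ ($g{\left(j,C \right)} = -8 + \left(\left(6 C + 5\right) + j C\right)^{2} = -8 + \left(\left(5 + 6 C\right) + C j\right)^{2} = -8 + \left(5 + 6 C + C j\right)^{2}$)
$\sqrt{g{\left(19,117 \right)} + 6494} = \sqrt{\left(-8 + \left(5 + 6 \cdot 117 + 117 \cdot 19\right)^{2}\right) + 6494} = \sqrt{\left(-8 + \left(5 + 702 + 2223\right)^{2}\right) + 6494} = \sqrt{\left(-8 + 2930^{2}\right) + 6494} = \sqrt{\left(-8 + 8584900\right) + 6494} = \sqrt{8584892 + 6494} = \sqrt{8591386}$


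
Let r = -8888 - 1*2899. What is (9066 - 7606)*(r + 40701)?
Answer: 42214440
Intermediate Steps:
r = -11787 (r = -8888 - 2899 = -11787)
(9066 - 7606)*(r + 40701) = (9066 - 7606)*(-11787 + 40701) = 1460*28914 = 42214440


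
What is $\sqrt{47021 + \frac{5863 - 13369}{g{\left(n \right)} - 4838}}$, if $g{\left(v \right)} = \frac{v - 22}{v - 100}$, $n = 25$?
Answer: $\frac{\sqrt{8492588831291}}{13439} \approx 216.85$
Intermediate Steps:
$g{\left(v \right)} = \frac{-22 + v}{-100 + v}$
$\sqrt{47021 + \frac{5863 - 13369}{g{\left(n \right)} - 4838}} = \sqrt{47021 + \frac{5863 - 13369}{\frac{-22 + 25}{-100 + 25} - 4838}} = \sqrt{47021 - \frac{7506}{\frac{1}{-75} \cdot 3 - 4838}} = \sqrt{47021 - \frac{7506}{\left(- \frac{1}{75}\right) 3 - 4838}} = \sqrt{47021 - \frac{7506}{- \frac{1}{25} - 4838}} = \sqrt{47021 - \frac{7506}{- \frac{120951}{25}}} = \sqrt{47021 - - \frac{20850}{13439}} = \sqrt{47021 + \frac{20850}{13439}} = \sqrt{\frac{631936069}{13439}} = \frac{\sqrt{8492588831291}}{13439}$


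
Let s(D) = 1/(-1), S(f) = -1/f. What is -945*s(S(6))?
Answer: 945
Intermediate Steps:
s(D) = -1
-945*s(S(6)) = -945*(-1) = 945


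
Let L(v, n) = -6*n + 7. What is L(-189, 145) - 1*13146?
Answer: -14009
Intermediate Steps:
L(v, n) = 7 - 6*n
L(-189, 145) - 1*13146 = (7 - 6*145) - 1*13146 = (7 - 870) - 13146 = -863 - 13146 = -14009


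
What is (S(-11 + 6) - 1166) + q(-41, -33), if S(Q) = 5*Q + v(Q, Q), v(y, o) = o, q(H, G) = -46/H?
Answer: -48990/41 ≈ -1194.9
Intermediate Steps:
S(Q) = 6*Q (S(Q) = 5*Q + Q = 6*Q)
(S(-11 + 6) - 1166) + q(-41, -33) = (6*(-11 + 6) - 1166) - 46/(-41) = (6*(-5) - 1166) - 46*(-1/41) = (-30 - 1166) + 46/41 = -1196 + 46/41 = -48990/41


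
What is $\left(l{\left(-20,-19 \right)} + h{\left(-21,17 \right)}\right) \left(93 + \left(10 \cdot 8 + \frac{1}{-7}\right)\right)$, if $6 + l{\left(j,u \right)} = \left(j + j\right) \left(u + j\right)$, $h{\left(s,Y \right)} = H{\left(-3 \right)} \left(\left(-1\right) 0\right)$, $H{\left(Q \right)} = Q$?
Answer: $268620$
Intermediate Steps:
$h{\left(s,Y \right)} = 0$ ($h{\left(s,Y \right)} = - 3 \left(\left(-1\right) 0\right) = \left(-3\right) 0 = 0$)
$l{\left(j,u \right)} = -6 + 2 j \left(j + u\right)$ ($l{\left(j,u \right)} = -6 + \left(j + j\right) \left(u + j\right) = -6 + 2 j \left(j + u\right)$)
$\left(l{\left(-20,-19 \right)} + h{\left(-21,17 \right)}\right) \left(93 + \left(10 \cdot 8 + \frac{1}{-7}\right)\right) = \left(\left(-6 + 2 \left(-20\right)^{2} + 2 \left(-20\right) \left(-19\right)\right) + 0\right) \left(93 + \left(10 \cdot 8 + \frac{1}{-7}\right)\right) = \left(\left(-6 + 2 \cdot 400 + 760\right) + 0\right) \left(93 + \left(80 - \frac{1}{7}\right)\right) = \left(\left(-6 + 800 + 760\right) + 0\right) \left(93 + \frac{559}{7}\right) = \left(1554 + 0\right) \frac{1210}{7} = 1554 \cdot \frac{1210}{7} = 268620$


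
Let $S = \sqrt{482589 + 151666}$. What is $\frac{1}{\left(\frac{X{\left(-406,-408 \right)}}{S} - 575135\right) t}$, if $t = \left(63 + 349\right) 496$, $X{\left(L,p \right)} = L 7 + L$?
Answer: $- \frac{364782249425}{42872853220281964934592} + \frac{203 \sqrt{634255}}{2679553326267622808412} \approx -8.5084 \cdot 10^{-12}$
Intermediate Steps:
$X{\left(L,p \right)} = 8 L$ ($X{\left(L,p \right)} = 7 L + L = 8 L$)
$t = 204352$ ($t = 412 \cdot 496 = 204352$)
$S = \sqrt{634255} \approx 796.4$
$\frac{1}{\left(\frac{X{\left(-406,-408 \right)}}{S} - 575135\right) t} = \frac{1}{\left(\frac{8 \left(-406\right)}{\sqrt{634255}} - 575135\right) 204352} = \frac{1}{- 3248 \frac{\sqrt{634255}}{634255} - 575135} \cdot \frac{1}{204352} = \frac{1}{- \frac{3248 \sqrt{634255}}{634255} - 575135} \cdot \frac{1}{204352} = \frac{1}{-575135 - \frac{3248 \sqrt{634255}}{634255}} \cdot \frac{1}{204352} = \frac{1}{204352 \left(-575135 - \frac{3248 \sqrt{634255}}{634255}\right)}$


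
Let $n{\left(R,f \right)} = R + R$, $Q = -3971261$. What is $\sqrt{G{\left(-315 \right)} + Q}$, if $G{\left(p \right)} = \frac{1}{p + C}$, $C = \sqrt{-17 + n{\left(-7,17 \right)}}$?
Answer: $\sqrt{\frac{1250947216 - 3971261 i \sqrt{31}}{-315 + i \sqrt{31}}} \approx 1.0 \cdot 10^{-8} - 1992.8 i$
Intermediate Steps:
$n{\left(R,f \right)} = 2 R$
$C = i \sqrt{31}$ ($C = \sqrt{-17 + 2 \left(-7\right)} = \sqrt{-17 - 14} = \sqrt{-31} = i \sqrt{31} \approx 5.5678 i$)
$G{\left(p \right)} = \frac{1}{p + i \sqrt{31}}$
$\sqrt{G{\left(-315 \right)} + Q} = \sqrt{\frac{1}{-315 + i \sqrt{31}} - 3971261} = \sqrt{-3971261 + \frac{1}{-315 + i \sqrt{31}}}$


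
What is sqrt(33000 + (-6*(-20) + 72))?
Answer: 6*sqrt(922) ≈ 182.19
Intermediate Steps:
sqrt(33000 + (-6*(-20) + 72)) = sqrt(33000 + (120 + 72)) = sqrt(33000 + 192) = sqrt(33192) = 6*sqrt(922)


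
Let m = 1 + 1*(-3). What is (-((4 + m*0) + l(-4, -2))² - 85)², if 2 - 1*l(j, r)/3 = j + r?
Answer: 755161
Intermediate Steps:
l(j, r) = 6 - 3*j - 3*r (l(j, r) = 6 - 3*(j + r) = 6 + (-3*j - 3*r) = 6 - 3*j - 3*r)
m = -2 (m = 1 - 3 = -2)
(-((4 + m*0) + l(-4, -2))² - 85)² = (-((4 - 2*0) + (6 - 3*(-4) - 3*(-2)))² - 85)² = (-((4 + 0) + (6 + 12 + 6))² - 85)² = (-(4 + 24)² - 85)² = (-1*28² - 85)² = (-1*784 - 85)² = (-784 - 85)² = (-869)² = 755161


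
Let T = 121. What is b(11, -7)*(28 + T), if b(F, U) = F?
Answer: 1639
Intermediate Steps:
b(11, -7)*(28 + T) = 11*(28 + 121) = 11*149 = 1639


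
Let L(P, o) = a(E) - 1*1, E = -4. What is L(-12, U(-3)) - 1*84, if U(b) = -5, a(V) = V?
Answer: -89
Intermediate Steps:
L(P, o) = -5 (L(P, o) = -4 - 1*1 = -4 - 1 = -5)
L(-12, U(-3)) - 1*84 = -5 - 1*84 = -5 - 84 = -89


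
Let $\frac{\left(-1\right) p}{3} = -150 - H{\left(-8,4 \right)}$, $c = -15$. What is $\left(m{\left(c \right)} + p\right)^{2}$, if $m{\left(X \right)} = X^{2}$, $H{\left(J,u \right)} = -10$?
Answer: $416025$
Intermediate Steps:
$p = 420$ ($p = - 3 \left(-150 - -10\right) = - 3 \left(-150 + 10\right) = \left(-3\right) \left(-140\right) = 420$)
$\left(m{\left(c \right)} + p\right)^{2} = \left(\left(-15\right)^{2} + 420\right)^{2} = \left(225 + 420\right)^{2} = 645^{2} = 416025$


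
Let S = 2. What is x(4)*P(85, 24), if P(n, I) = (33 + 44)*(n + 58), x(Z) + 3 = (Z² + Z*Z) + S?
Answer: 341341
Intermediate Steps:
x(Z) = -1 + 2*Z² (x(Z) = -3 + ((Z² + Z*Z) + 2) = -3 + ((Z² + Z²) + 2) = -3 + (2*Z² + 2) = -3 + (2 + 2*Z²) = -1 + 2*Z²)
P(n, I) = 4466 + 77*n (P(n, I) = 77*(58 + n) = 4466 + 77*n)
x(4)*P(85, 24) = (-1 + 2*4²)*(4466 + 77*85) = (-1 + 2*16)*(4466 + 6545) = (-1 + 32)*11011 = 31*11011 = 341341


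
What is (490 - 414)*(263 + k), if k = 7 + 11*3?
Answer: 23028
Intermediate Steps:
k = 40 (k = 7 + 33 = 40)
(490 - 414)*(263 + k) = (490 - 414)*(263 + 40) = 76*303 = 23028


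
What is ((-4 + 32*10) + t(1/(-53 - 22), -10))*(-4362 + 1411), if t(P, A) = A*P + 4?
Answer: -14170702/15 ≈ -9.4471e+5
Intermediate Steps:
t(P, A) = 4 + A*P
((-4 + 32*10) + t(1/(-53 - 22), -10))*(-4362 + 1411) = ((-4 + 32*10) + (4 - 10/(-53 - 22)))*(-4362 + 1411) = ((-4 + 320) + (4 - 10/(-75)))*(-2951) = (316 + (4 - 10*(-1/75)))*(-2951) = (316 + (4 + 2/15))*(-2951) = (316 + 62/15)*(-2951) = (4802/15)*(-2951) = -14170702/15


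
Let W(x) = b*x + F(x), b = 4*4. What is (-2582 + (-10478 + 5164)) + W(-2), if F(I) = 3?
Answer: -7925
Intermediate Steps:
b = 16
W(x) = 3 + 16*x (W(x) = 16*x + 3 = 3 + 16*x)
(-2582 + (-10478 + 5164)) + W(-2) = (-2582 + (-10478 + 5164)) + (3 + 16*(-2)) = (-2582 - 5314) + (3 - 32) = -7896 - 29 = -7925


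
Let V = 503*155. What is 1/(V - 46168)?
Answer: 1/31797 ≈ 3.1449e-5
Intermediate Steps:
V = 77965
1/(V - 46168) = 1/(77965 - 46168) = 1/31797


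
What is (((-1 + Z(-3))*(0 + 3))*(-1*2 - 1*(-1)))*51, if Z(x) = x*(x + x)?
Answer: -2601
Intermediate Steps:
Z(x) = 2*x² (Z(x) = x*(2*x) = 2*x²)
(((-1 + Z(-3))*(0 + 3))*(-1*2 - 1*(-1)))*51 = (((-1 + 2*(-3)²)*(0 + 3))*(-1*2 - 1*(-1)))*51 = (((-1 + 2*9)*3)*(-2 + 1))*51 = (((-1 + 18)*3)*(-1))*51 = ((17*3)*(-1))*51 = (51*(-1))*51 = -51*51 = -2601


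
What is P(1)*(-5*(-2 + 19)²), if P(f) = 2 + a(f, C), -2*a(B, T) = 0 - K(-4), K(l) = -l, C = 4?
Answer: -5780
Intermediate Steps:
a(B, T) = 2 (a(B, T) = -(0 - (-1)*(-4))/2 = -(0 - 1*4)/2 = -(0 - 4)/2 = -½*(-4) = 2)
P(f) = 4 (P(f) = 2 + 2 = 4)
P(1)*(-5*(-2 + 19)²) = 4*(-5*(-2 + 19)²) = 4*(-5*17²) = 4*(-5*289) = 4*(-1445) = -5780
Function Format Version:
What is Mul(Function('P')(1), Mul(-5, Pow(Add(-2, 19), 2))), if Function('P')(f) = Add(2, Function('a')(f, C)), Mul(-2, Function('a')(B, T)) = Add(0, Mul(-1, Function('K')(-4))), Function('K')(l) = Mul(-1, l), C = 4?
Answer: -5780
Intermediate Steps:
Function('a')(B, T) = 2 (Function('a')(B, T) = Mul(Rational(-1, 2), Add(0, Mul(-1, Mul(-1, -4)))) = Mul(Rational(-1, 2), Add(0, Mul(-1, 4))) = Mul(Rational(-1, 2), Add(0, -4)) = Mul(Rational(-1, 2), -4) = 2)
Function('P')(f) = 4 (Function('P')(f) = Add(2, 2) = 4)
Mul(Function('P')(1), Mul(-5, Pow(Add(-2, 19), 2))) = Mul(4, Mul(-5, Pow(Add(-2, 19), 2))) = Mul(4, Mul(-5, Pow(17, 2))) = Mul(4, Mul(-5, 289)) = Mul(4, -1445) = -5780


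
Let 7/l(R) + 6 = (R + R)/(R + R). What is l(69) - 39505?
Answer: -197532/5 ≈ -39506.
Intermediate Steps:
l(R) = -7/5 (l(R) = 7/(-6 + (R + R)/(R + R)) = 7/(-6 + (2*R)/((2*R))) = 7/(-6 + (2*R)*(1/(2*R))) = 7/(-6 + 1) = 7/(-5) = 7*(-⅕) = -7/5)
l(69) - 39505 = -7/5 - 39505 = -197532/5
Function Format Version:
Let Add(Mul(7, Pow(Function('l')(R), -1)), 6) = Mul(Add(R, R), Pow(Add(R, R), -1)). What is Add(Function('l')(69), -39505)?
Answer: Rational(-197532, 5) ≈ -39506.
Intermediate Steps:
Function('l')(R) = Rational(-7, 5) (Function('l')(R) = Mul(7, Pow(Add(-6, Mul(Add(R, R), Pow(Add(R, R), -1))), -1)) = Mul(7, Pow(Add(-6, Mul(Mul(2, R), Pow(Mul(2, R), -1))), -1)) = Mul(7, Pow(Add(-6, Mul(Mul(2, R), Mul(Rational(1, 2), Pow(R, -1)))), -1)) = Mul(7, Pow(Add(-6, 1), -1)) = Mul(7, Pow(-5, -1)) = Mul(7, Rational(-1, 5)) = Rational(-7, 5))
Add(Function('l')(69), -39505) = Add(Rational(-7, 5), -39505) = Rational(-197532, 5)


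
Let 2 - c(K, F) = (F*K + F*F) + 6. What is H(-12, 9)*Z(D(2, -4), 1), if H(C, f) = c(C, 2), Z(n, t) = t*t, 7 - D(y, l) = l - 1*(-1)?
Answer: 16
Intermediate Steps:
D(y, l) = 6 - l (D(y, l) = 7 - (l - 1*(-1)) = 7 - (l + 1) = 7 - (1 + l) = 7 + (-1 - l) = 6 - l)
Z(n, t) = t²
c(K, F) = -4 - F² - F*K (c(K, F) = 2 - ((F*K + F*F) + 6) = 2 - ((F*K + F²) + 6) = 2 - ((F² + F*K) + 6) = 2 - (6 + F² + F*K) = 2 + (-6 - F² - F*K) = -4 - F² - F*K)
H(C, f) = -8 - 2*C (H(C, f) = -4 - 1*2² - 1*2*C = -4 - 1*4 - 2*C = -4 - 4 - 2*C = -8 - 2*C)
H(-12, 9)*Z(D(2, -4), 1) = (-8 - 2*(-12))*1² = (-8 + 24)*1 = 16*1 = 16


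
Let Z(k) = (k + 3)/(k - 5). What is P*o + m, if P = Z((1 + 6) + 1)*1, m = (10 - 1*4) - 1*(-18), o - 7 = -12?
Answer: 17/3 ≈ 5.6667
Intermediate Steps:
o = -5 (o = 7 - 12 = -5)
Z(k) = (3 + k)/(-5 + k)
m = 24 (m = (10 - 4) + 18 = 6 + 18 = 24)
P = 11/3 (P = ((3 + ((1 + 6) + 1))/(-5 + ((1 + 6) + 1)))*1 = ((3 + (7 + 1))/(-5 + (7 + 1)))*1 = ((3 + 8)/(-5 + 8))*1 = (11/3)*1 = 11/3 ≈ 3.6667)
P*o + m = (11/3)*(-5) + 24 = -55/3 + 24 = 17/3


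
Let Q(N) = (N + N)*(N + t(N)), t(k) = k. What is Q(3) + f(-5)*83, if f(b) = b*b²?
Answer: -10339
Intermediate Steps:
f(b) = b³
Q(N) = 4*N² (Q(N) = (N + N)*(N + N) = (2*N)*(2*N) = 4*N²)
Q(3) + f(-5)*83 = 4*3² + (-5)³*83 = 4*9 - 125*83 = 36 - 10375 = -10339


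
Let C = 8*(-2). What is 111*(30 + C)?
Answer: 1554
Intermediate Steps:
C = -16
111*(30 + C) = 111*(30 - 16) = 111*14 = 1554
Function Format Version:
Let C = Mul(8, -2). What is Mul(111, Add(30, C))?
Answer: 1554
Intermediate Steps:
C = -16
Mul(111, Add(30, C)) = Mul(111, Add(30, -16)) = Mul(111, 14) = 1554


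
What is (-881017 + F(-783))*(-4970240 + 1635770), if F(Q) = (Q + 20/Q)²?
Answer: 182550212438111680/204363 ≈ 8.9326e+11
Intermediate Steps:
(-881017 + F(-783))*(-4970240 + 1635770) = (-881017 + (20 + (-783)²)²/(-783)²)*(-4970240 + 1635770) = (-881017 + (20 + 613089)²/613089)*(-3334470) = (-881017 + (1/613089)*613109²)*(-3334470) = (-881017 + (1/613089)*375902645881)*(-3334470) = (-881017 + 375902645881/613089)*(-3334470) = -164239185632/613089*(-3334470) = 182550212438111680/204363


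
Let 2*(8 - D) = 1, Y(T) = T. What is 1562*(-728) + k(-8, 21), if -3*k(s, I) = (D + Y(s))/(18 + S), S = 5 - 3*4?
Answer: -75050975/66 ≈ -1.1371e+6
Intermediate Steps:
S = -7 (S = 5 - 12 = -7)
D = 15/2 (D = 8 - ½*1 = 8 - ½ = 15/2 ≈ 7.5000)
k(s, I) = -5/22 - s/33 (k(s, I) = -(15/2 + s)/(3*(18 - 7)) = -(15/2 + s)/(3*11) = -(15/22 + s/11)/3 = -5/22 - s/33)
1562*(-728) + k(-8, 21) = 1562*(-728) + (-5/22 - 1/33*(-8)) = -1137136 + (-5/22 + 8/33) = -1137136 + 1/66 = -75050975/66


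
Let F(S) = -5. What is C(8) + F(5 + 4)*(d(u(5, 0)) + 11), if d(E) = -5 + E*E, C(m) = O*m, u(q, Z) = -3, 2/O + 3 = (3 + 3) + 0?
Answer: -209/3 ≈ -69.667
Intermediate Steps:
O = ⅔ (O = 2/(-3 + ((3 + 3) + 0)) = 2/(-3 + (6 + 0)) = 2/(-3 + 6) = 2/3 = 2*(⅓) = ⅔ ≈ 0.66667)
C(m) = 2*m/3
d(E) = -5 + E²
C(8) + F(5 + 4)*(d(u(5, 0)) + 11) = (⅔)*8 - 5*((-5 + (-3)²) + 11) = 16/3 - 5*((-5 + 9) + 11) = 16/3 - 5*(4 + 11) = 16/3 - 5*15 = 16/3 - 75 = -209/3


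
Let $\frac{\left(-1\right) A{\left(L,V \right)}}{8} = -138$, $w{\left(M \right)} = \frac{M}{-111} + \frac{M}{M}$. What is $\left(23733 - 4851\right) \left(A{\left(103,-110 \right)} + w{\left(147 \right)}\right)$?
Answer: $\frac{771065352}{37} \approx 2.084 \cdot 10^{7}$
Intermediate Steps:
$w{\left(M \right)} = 1 - \frac{M}{111}$ ($w{\left(M \right)} = M \left(- \frac{1}{111}\right) + 1 = - \frac{M}{111} + 1 = 1 - \frac{M}{111}$)
$A{\left(L,V \right)} = 1104$ ($A{\left(L,V \right)} = \left(-8\right) \left(-138\right) = 1104$)
$\left(23733 - 4851\right) \left(A{\left(103,-110 \right)} + w{\left(147 \right)}\right) = \left(23733 - 4851\right) \left(1104 + \left(1 - \frac{49}{37}\right)\right) = 18882 \left(1104 + \left(1 - \frac{49}{37}\right)\right) = 18882 \left(1104 - \frac{12}{37}\right) = 18882 \cdot \frac{40836}{37} = \frac{771065352}{37}$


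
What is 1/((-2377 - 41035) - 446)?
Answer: -1/43858 ≈ -2.2801e-5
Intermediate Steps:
1/((-2377 - 41035) - 446) = 1/(-43412 - 446) = 1/(-43858) = -1/43858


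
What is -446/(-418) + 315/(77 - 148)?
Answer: -50002/14839 ≈ -3.3696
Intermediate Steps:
-446/(-418) + 315/(77 - 148) = -446*(-1/418) + 315/(-71) = 223/209 + 315*(-1/71) = 223/209 - 315/71 = -50002/14839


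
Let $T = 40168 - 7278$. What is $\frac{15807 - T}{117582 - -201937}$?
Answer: $- \frac{17083}{319519} \approx -0.053465$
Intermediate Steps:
$T = 32890$
$\frac{15807 - T}{117582 - -201937} = \frac{15807 - 32890}{117582 - -201937} = \frac{15807 - 32890}{117582 + 201937} = - \frac{17083}{319519}$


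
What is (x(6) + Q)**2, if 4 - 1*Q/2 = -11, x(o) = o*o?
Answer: 4356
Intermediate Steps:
x(o) = o**2
Q = 30 (Q = 8 - 2*(-11) = 8 + 22 = 30)
(x(6) + Q)**2 = (6**2 + 30)**2 = (36 + 30)**2 = 66**2 = 4356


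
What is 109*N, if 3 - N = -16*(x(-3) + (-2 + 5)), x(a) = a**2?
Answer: 21255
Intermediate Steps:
N = 195 (N = 3 - (-16)*((-3)**2 + (-2 + 5)) = 3 - (-16)*(9 + 3) = 3 - (-16)*12 = 3 - 1*(-192) = 3 + 192 = 195)
109*N = 109*195 = 21255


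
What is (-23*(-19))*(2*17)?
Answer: 14858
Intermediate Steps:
(-23*(-19))*(2*17) = 437*34 = 14858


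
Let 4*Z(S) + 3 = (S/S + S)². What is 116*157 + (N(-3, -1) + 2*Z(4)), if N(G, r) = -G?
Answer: 18226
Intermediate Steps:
Z(S) = -¾ + (1 + S)²/4 (Z(S) = -¾ + (S/S + S)²/4 = -¾ + (1 + S)²/4)
116*157 + (N(-3, -1) + 2*Z(4)) = 116*157 + (-1*(-3) + 2*(-¾ + (1 + 4)²/4)) = 18212 + (3 + 2*(-¾ + (¼)*5²)) = 18212 + (3 + 2*(-¾ + (¼)*25)) = 18212 + (3 + 2*(-¾ + 25/4)) = 18212 + (3 + 2*(11/2)) = 18212 + (3 + 11) = 18212 + 14 = 18226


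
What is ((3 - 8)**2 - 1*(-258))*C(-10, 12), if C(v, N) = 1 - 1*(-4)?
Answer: 1415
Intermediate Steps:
C(v, N) = 5 (C(v, N) = 1 + 4 = 5)
((3 - 8)**2 - 1*(-258))*C(-10, 12) = ((3 - 8)**2 - 1*(-258))*5 = ((-5)**2 + 258)*5 = (25 + 258)*5 = 283*5 = 1415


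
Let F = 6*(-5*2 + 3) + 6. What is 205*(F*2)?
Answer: -14760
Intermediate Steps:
F = -36 (F = 6*(-10 + 3) + 6 = 6*(-7) + 6 = -42 + 6 = -36)
205*(F*2) = 205*(-36*2) = 205*(-72) = -14760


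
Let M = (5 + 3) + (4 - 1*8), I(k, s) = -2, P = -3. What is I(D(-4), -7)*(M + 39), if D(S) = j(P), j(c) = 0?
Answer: -86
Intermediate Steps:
D(S) = 0
M = 4 (M = 8 + (4 - 8) = 8 - 4 = 4)
I(D(-4), -7)*(M + 39) = -2*(4 + 39) = -2*43 = -86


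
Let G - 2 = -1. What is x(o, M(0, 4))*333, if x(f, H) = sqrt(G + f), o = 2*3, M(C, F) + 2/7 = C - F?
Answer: 333*sqrt(7) ≈ 881.04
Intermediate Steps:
G = 1 (G = 2 - 1 = 1)
M(C, F) = -2/7 + C - F (M(C, F) = -2/7 + (C - F) = -2/7 + C - F)
o = 6
x(f, H) = sqrt(1 + f)
x(o, M(0, 4))*333 = sqrt(1 + 6)*333 = sqrt(7)*333 = 333*sqrt(7)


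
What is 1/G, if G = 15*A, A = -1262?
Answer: -1/18930 ≈ -5.2826e-5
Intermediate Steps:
G = -18930 (G = 15*(-1262) = -18930)
1/G = 1/(-18930) = -1/18930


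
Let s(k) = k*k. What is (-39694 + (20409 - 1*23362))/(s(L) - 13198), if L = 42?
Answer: 42647/11434 ≈ 3.7298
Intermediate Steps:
s(k) = k²
(-39694 + (20409 - 1*23362))/(s(L) - 13198) = (-39694 + (20409 - 1*23362))/(42² - 13198) = (-39694 + (20409 - 23362))/(1764 - 13198) = (-39694 - 2953)/(-11434) = -42647*(-1/11434) = 42647/11434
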